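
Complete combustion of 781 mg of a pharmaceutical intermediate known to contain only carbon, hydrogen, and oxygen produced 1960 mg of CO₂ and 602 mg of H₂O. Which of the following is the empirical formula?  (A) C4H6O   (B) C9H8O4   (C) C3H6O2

(A) C4H6O

mol C = 1.96 g CO₂ ÷ 44.009 g/mol = 0.04454 mol
mol H = 2 × 0.602 g H₂O ÷ 18.015 g/mol = 0.06683 mol
mass O = 0.781 − (0.5349 + 0.06737) = 0.1787 g → mol O = 0.1787 ÷ 15.999 = 0.01117 mol
Divide by the smallest (0.01117 mol): C 3.987, H 5.983, O 1.000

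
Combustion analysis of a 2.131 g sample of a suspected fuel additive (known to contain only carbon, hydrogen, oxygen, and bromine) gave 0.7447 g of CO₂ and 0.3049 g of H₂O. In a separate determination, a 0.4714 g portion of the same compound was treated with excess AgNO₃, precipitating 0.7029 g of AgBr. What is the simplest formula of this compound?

mol C = 0.7447 g CO₂ ÷ 44.009 g/mol = 0.016922 mol
mol H = 2 × 0.3049 g H₂O ÷ 18.015 g/mol = 0.033850 mol
From the AgBr data: mol Br per gram of compound = (0.7029 ÷ 187.772) ÷ 0.4714 = 0.0079410 mol/g, so in the 2.131 g combustion sample mol Br = 0.016922 mol
mass O = 2.131 − (0.20324 + 0.034120 + 1.3522) = 0.54148 g → mol O = 0.54148 ÷ 15.999 = 0.033845 mol
Divide by the smallest (0.016922 mol): C 1.000, H 2.000, Br 1.000, O 2.000

CH2BrO2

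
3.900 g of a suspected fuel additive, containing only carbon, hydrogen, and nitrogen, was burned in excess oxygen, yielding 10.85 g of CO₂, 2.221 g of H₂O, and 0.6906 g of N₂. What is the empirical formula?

C5H5N

mol C = 10.85 g CO₂ ÷ 44.009 g/mol = 0.24654 mol
mol H = 2 × 2.221 g H₂O ÷ 18.015 g/mol = 0.24657 mol
mol N = 2 × 0.6906 g N₂ ÷ 28.014 g/mol = 0.049304 mol
Divide by the smallest (0.049304 mol): C 5.000, H 5.001, N 1.000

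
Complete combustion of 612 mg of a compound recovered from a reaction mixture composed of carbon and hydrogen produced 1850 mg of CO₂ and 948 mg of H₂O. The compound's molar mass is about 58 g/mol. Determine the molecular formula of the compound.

C4H10

mol C = 1.85 g CO₂ ÷ 44.009 g/mol = 0.04204 mol
mol H = 2 × 0.948 g H₂O ÷ 18.015 g/mol = 0.1052 mol
Divide by the smallest (0.04204 mol): C 1.000, H 2.504
Multiplying each by 2 gives whole numbers: C 2.00, H 5.01
Empirical formula: C2H5
Empirical-formula mass = 29.06 g/mol; 58 ÷ 29.06 ≈ 2, so the molecular formula is C4H10.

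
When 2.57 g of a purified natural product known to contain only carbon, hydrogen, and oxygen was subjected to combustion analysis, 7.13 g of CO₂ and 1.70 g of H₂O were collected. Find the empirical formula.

mol C = 7.13 g CO₂ ÷ 44.009 g/mol = 0.1620 mol
mol H = 2 × 1.70 g H₂O ÷ 18.015 g/mol = 0.1887 mol
mass O = 2.57 − (1.946 + 0.1902) = 0.4338 g → mol O = 0.4338 ÷ 15.999 = 0.02712 mol
Divide by the smallest (0.02712 mol): C 5.975, H 6.960, O 1.000

C6H7O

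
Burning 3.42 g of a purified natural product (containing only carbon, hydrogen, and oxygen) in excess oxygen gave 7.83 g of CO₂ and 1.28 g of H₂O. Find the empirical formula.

C5H4O2

mol C = 7.83 g CO₂ ÷ 44.009 g/mol = 0.1779 mol
mol H = 2 × 1.28 g H₂O ÷ 18.015 g/mol = 0.1421 mol
mass O = 3.42 − (2.137 + 0.1432) = 1.140 g → mol O = 1.140 ÷ 15.999 = 0.07124 mol
Divide by the smallest (0.07124 mol): C 2.497, H 1.995, O 1.000
Multiplying each by 2 gives whole numbers: C 4.99, H 3.99, O 2.00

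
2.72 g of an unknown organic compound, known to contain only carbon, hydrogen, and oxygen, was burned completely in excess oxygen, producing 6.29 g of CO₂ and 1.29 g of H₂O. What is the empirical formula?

mol C = 6.29 g CO₂ ÷ 44.009 g/mol = 0.1429 mol
mol H = 2 × 1.29 g H₂O ÷ 18.015 g/mol = 0.1432 mol
mass O = 2.72 − (1.717 + 0.1444) = 0.8590 g → mol O = 0.8590 ÷ 15.999 = 0.05369 mol
Divide by the smallest (0.05369 mol): C 2.662, H 2.667, O 1.000
Multiplying each by 3 gives whole numbers: C 7.99, H 8.00, O 3.00

C8H8O3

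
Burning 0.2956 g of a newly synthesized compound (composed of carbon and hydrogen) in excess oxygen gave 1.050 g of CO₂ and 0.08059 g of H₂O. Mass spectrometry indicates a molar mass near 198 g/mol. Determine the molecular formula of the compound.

mol C = 1.050 g CO₂ ÷ 44.009 g/mol = 0.023859 mol
mol H = 2 × 0.08059 g H₂O ÷ 18.015 g/mol = 0.0089470 mol
Divide by the smallest (0.0089470 mol): C 2.667, H 1.000
Multiplying each by 3 gives whole numbers: C 8.00, H 3.00
Empirical formula: C8H3
Empirical-formula mass = 99.11 g/mol; 198 ÷ 99.11 ≈ 2, so the molecular formula is C16H6.

C16H6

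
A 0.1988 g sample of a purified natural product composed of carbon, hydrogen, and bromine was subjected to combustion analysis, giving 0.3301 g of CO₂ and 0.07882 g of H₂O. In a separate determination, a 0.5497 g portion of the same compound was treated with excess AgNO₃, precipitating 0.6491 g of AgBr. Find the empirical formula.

mol C = 0.3301 g CO₂ ÷ 44.009 g/mol = 0.0075007 mol
mol H = 2 × 0.07882 g H₂O ÷ 18.015 g/mol = 0.0087505 mol
From the AgBr data: mol Br per gram of compound = (0.6491 ÷ 187.772) ÷ 0.5497 = 0.0062886 mol/g, so in the 0.1988 g combustion sample mol Br = 0.0012502 mol
Divide by the smallest (0.0012502 mol): C 6.000, H 6.999, Br 1.000

C6H7Br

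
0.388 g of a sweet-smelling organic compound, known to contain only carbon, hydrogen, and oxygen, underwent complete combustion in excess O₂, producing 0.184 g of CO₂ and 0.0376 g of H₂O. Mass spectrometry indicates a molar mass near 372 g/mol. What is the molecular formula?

C4H4O20

mol C = 0.184 g CO₂ ÷ 44.009 g/mol = 0.004181 mol
mol H = 2 × 0.0376 g H₂O ÷ 18.015 g/mol = 0.004174 mol
mass O = 0.388 − (0.05022 + 0.004208) = 0.3336 g → mol O = 0.3336 ÷ 15.999 = 0.02085 mol
Divide by the smallest (0.004174 mol): C 1.002, H 1.000, O 4.995
Empirical formula: CHO5
Empirical-formula mass = 93.01 g/mol; 372 ÷ 93.01 ≈ 4, so the molecular formula is C4H4O20.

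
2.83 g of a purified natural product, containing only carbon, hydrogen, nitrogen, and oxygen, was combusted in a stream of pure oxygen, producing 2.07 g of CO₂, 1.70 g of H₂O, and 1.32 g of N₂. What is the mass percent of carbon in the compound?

mol C = 2.07 g CO₂ ÷ 44.009 g/mol = 0.04704 mol
mol H = 2 × 1.70 g H₂O ÷ 18.015 g/mol = 0.1887 mol
mol N = 2 × 1.32 g N₂ ÷ 28.014 g/mol = 0.09424 mol
mass O = 2.83 − (0.5649 + 0.1902 + 1.320) = 0.7548 g → mol O = 0.7548 ÷ 15.999 = 0.04718 mol
mass % C = 0.5649 g ÷ 2.83 g × 100%

20.0%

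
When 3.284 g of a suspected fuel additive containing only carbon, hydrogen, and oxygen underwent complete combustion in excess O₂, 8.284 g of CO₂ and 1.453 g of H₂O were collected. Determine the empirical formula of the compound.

C7H6O2

mol C = 8.284 g CO₂ ÷ 44.009 g/mol = 0.18823 mol
mol H = 2 × 1.453 g H₂O ÷ 18.015 g/mol = 0.16131 mol
mass O = 3.284 − (2.2609 + 0.16260) = 0.86052 g → mol O = 0.86052 ÷ 15.999 = 0.053786 mol
Divide by the smallest (0.053786 mol): C 3.500, H 2.999, O 1.000
Multiplying each by 2 gives whole numbers: C 7.00, H 6.00, O 2.00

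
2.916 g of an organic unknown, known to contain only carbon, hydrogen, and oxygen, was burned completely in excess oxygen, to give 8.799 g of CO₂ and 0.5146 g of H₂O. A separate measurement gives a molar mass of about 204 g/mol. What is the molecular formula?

mol C = 8.799 g CO₂ ÷ 44.009 g/mol = 0.19994 mol
mol H = 2 × 0.5146 g H₂O ÷ 18.015 g/mol = 0.057130 mol
mass O = 2.916 − (2.4014 + 0.057587) = 0.45698 g → mol O = 0.45698 ÷ 15.999 = 0.028563 mol
Divide by the smallest (0.028563 mol): C 7.000, H 2.000, O 1.000
Empirical formula: C7H2O
Empirical-formula mass = 102.09 g/mol; 204 ÷ 102.09 ≈ 2, so the molecular formula is C14H4O2.

C14H4O2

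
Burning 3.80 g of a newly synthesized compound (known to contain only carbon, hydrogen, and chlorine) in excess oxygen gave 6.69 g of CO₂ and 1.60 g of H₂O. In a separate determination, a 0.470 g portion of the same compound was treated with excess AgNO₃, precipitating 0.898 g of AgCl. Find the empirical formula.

mol C = 6.69 g CO₂ ÷ 44.009 g/mol = 0.1520 mol
mol H = 2 × 1.60 g H₂O ÷ 18.015 g/mol = 0.1776 mol
From the AgCl data: mol Cl per gram of compound = (0.898 ÷ 143.318) ÷ 0.470 = 0.01333 mol/g, so in the 3.80 g combustion sample mol Cl = 0.05066 mol
Divide by the smallest (0.05066 mol): C 3.001, H 3.506, Cl 1.000
Multiplying each by 2 gives whole numbers: C 6.00, H 7.01, Cl 2.00

C6H7Cl2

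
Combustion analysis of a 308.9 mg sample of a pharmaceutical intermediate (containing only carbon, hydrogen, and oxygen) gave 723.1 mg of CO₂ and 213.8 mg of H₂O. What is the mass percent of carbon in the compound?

63.89%

mol C = 0.7231 g CO₂ ÷ 44.009 g/mol = 0.016431 mol
mol H = 2 × 0.2138 g H₂O ÷ 18.015 g/mol = 0.023736 mol
mass O = 0.3089 − (0.19735 + 0.023926) = 0.087625 g → mol O = 0.087625 ÷ 15.999 = 0.0054769 mol
mass % C = 0.19735 g ÷ 0.3089 g × 100%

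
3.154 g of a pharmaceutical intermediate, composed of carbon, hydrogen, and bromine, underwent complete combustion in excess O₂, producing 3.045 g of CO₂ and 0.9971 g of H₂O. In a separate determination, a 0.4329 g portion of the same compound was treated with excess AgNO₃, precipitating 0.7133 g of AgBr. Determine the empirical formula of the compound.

C5H8Br2

mol C = 3.045 g CO₂ ÷ 44.009 g/mol = 0.069190 mol
mol H = 2 × 0.9971 g H₂O ÷ 18.015 g/mol = 0.11070 mol
From the AgBr data: mol Br per gram of compound = (0.7133 ÷ 187.772) ÷ 0.4329 = 0.0087751 mol/g, so in the 3.154 g combustion sample mol Br = 0.027677 mol
Divide by the smallest (0.027677 mol): C 2.500, H 4.000, Br 1.000
Multiplying each by 2 gives whole numbers: C 5.00, H 8.00, Br 2.00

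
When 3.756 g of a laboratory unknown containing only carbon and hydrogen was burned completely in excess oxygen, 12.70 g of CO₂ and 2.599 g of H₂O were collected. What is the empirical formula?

mol C = 12.70 g CO₂ ÷ 44.009 g/mol = 0.28858 mol
mol H = 2 × 2.599 g H₂O ÷ 18.015 g/mol = 0.28854 mol
Divide by the smallest (0.28854 mol): C 1.000, H 1.000

CH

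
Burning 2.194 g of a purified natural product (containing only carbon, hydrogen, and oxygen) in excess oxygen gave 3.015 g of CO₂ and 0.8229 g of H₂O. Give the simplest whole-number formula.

mol C = 3.015 g CO₂ ÷ 44.009 g/mol = 0.068509 mol
mol H = 2 × 0.8229 g H₂O ÷ 18.015 g/mol = 0.091357 mol
mass O = 2.194 − (0.82286 + 0.092088) = 1.2791 g → mol O = 1.2791 ÷ 15.999 = 0.079946 mol
Divide by the smallest (0.068509 mol): C 1.000, H 1.334, O 1.167
Multiplying each by 6 gives whole numbers: C 6.00, H 8.00, O 7.00

C6H8O7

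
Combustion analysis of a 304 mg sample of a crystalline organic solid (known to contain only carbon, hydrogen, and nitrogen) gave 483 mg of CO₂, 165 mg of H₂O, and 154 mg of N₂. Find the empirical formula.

C3H5N3

mol C = 0.483 g CO₂ ÷ 44.009 g/mol = 0.01098 mol
mol H = 2 × 0.165 g H₂O ÷ 18.015 g/mol = 0.01832 mol
mol N = 2 × 0.154 g N₂ ÷ 28.014 g/mol = 0.01099 mol
Divide by the smallest (0.01098 mol): C 1.000, H 1.669, N 1.002
Multiplying each by 3 gives whole numbers: C 3.00, H 5.01, N 3.01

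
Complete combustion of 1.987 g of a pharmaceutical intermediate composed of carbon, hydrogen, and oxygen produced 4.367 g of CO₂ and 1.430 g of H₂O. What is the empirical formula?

C5H8O2

mol C = 4.367 g CO₂ ÷ 44.009 g/mol = 0.099230 mol
mol H = 2 × 1.430 g H₂O ÷ 18.015 g/mol = 0.15876 mol
mass O = 1.987 − (1.1918 + 0.16003) = 0.63513 g → mol O = 0.63513 ÷ 15.999 = 0.039698 mol
Divide by the smallest (0.039698 mol): C 2.500, H 3.999, O 1.000
Multiplying each by 2 gives whole numbers: C 5.00, H 8.00, O 2.00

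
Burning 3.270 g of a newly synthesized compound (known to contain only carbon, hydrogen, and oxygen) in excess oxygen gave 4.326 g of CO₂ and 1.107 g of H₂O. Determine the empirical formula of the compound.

C4H5O5

mol C = 4.326 g CO₂ ÷ 44.009 g/mol = 0.098298 mol
mol H = 2 × 1.107 g H₂O ÷ 18.015 g/mol = 0.12290 mol
mass O = 3.270 − (1.1807 + 0.12388) = 1.9655 g → mol O = 1.9655 ÷ 15.999 = 0.12285 mol
Divide by the smallest (0.098298 mol): C 1.000, H 1.250, O 1.250
Multiplying each by 4 gives whole numbers: C 4.00, H 5.00, O 5.00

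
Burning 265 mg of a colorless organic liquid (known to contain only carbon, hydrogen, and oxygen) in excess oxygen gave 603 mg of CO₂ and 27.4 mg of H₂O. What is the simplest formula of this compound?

C9H2O4

mol C = 0.603 g CO₂ ÷ 44.009 g/mol = 0.01370 mol
mol H = 2 × 0.0274 g H₂O ÷ 18.015 g/mol = 0.003042 mol
mass O = 0.265 − (0.1646 + 0.003066) = 0.09736 g → mol O = 0.09736 ÷ 15.999 = 0.006086 mol
Divide by the smallest (0.003042 mol): C 4.504, H 1.000, O 2.001
Multiplying each by 2 gives whole numbers: C 9.01, H 2.00, O 4.00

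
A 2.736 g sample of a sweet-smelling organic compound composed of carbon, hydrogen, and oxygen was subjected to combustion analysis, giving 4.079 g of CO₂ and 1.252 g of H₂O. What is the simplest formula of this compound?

mol C = 4.079 g CO₂ ÷ 44.009 g/mol = 0.092686 mol
mol H = 2 × 1.252 g H₂O ÷ 18.015 g/mol = 0.13900 mol
mass O = 2.736 − (1.1132 + 0.14011) = 1.4826 g → mol O = 1.4826 ÷ 15.999 = 0.092671 mol
Divide by the smallest (0.092671 mol): C 1.000, H 1.500, O 1.000
Multiplying each by 2 gives whole numbers: C 2.00, H 3.00, O 2.00

C2H3O2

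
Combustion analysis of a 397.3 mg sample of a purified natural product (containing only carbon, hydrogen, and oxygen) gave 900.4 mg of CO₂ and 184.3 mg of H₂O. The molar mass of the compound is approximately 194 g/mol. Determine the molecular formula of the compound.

mol C = 0.9004 g CO₂ ÷ 44.009 g/mol = 0.020459 mol
mol H = 2 × 0.1843 g H₂O ÷ 18.015 g/mol = 0.020461 mol
mass O = 0.3973 − (0.24574 + 0.020624) = 0.13094 g → mol O = 0.13094 ÷ 15.999 = 0.0081841 mol
Divide by the smallest (0.0081841 mol): C 2.500, H 2.500, O 1.000
Multiplying each by 2 gives whole numbers: C 5.00, H 5.00, O 2.00
Empirical formula: C5H5O2
Empirical-formula mass = 97.09 g/mol; 194 ÷ 97.09 ≈ 2, so the molecular formula is C10H10O4.

C10H10O4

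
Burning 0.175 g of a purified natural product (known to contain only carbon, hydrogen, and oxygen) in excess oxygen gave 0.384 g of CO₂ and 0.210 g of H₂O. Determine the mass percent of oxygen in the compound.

mol C = 0.384 g CO₂ ÷ 44.009 g/mol = 0.008725 mol
mol H = 2 × 0.210 g H₂O ÷ 18.015 g/mol = 0.02331 mol
mass O = 0.175 − (0.1048 + 0.02350) = 0.04670 g → mol O = 0.04670 ÷ 15.999 = 0.002919 mol
mass % O = 0.04670 g ÷ 0.175 g × 100%

26.7%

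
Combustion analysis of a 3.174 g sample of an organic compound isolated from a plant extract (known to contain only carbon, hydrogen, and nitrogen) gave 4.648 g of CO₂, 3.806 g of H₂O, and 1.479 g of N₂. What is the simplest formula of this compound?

mol C = 4.648 g CO₂ ÷ 44.009 g/mol = 0.10561 mol
mol H = 2 × 3.806 g H₂O ÷ 18.015 g/mol = 0.42254 mol
mol N = 2 × 1.479 g N₂ ÷ 28.014 g/mol = 0.10559 mol
Divide by the smallest (0.10559 mol): C 1.000, H 4.002, N 1.000

CH4N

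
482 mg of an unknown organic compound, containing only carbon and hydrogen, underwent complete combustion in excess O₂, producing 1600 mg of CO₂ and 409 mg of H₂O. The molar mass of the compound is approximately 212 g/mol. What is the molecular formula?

C16H20

mol C = 1.60 g CO₂ ÷ 44.009 g/mol = 0.03636 mol
mol H = 2 × 0.409 g H₂O ÷ 18.015 g/mol = 0.04541 mol
Divide by the smallest (0.03636 mol): C 1.000, H 1.249
Multiplying each by 4 gives whole numbers: C 4.00, H 5.00
Empirical formula: C4H5
Empirical-formula mass = 53.08 g/mol; 212 ÷ 53.08 ≈ 4, so the molecular formula is C16H20.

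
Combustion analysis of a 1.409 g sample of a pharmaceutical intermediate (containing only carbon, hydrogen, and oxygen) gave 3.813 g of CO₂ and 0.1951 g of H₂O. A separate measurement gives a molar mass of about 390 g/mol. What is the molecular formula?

mol C = 3.813 g CO₂ ÷ 44.009 g/mol = 0.086641 mol
mol H = 2 × 0.1951 g H₂O ÷ 18.015 g/mol = 0.021660 mol
mass O = 1.409 − (1.0406 + 0.021833) = 0.34652 g → mol O = 0.34652 ÷ 15.999 = 0.021659 mol
Divide by the smallest (0.021659 mol): C 4.000, H 1.000, O 1.000
Empirical formula: C4HO
Empirical-formula mass = 65.05 g/mol; 390 ÷ 65.05 ≈ 6, so the molecular formula is C24H6O6.

C24H6O6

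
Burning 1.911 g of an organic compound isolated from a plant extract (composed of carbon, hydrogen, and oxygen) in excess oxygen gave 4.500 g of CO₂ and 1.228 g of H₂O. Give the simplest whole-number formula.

mol C = 4.500 g CO₂ ÷ 44.009 g/mol = 0.10225 mol
mol H = 2 × 1.228 g H₂O ÷ 18.015 g/mol = 0.13633 mol
mass O = 1.911 − (1.2281 + 0.13742) = 0.54543 g → mol O = 0.54543 ÷ 15.999 = 0.034092 mol
Divide by the smallest (0.034092 mol): C 2.999, H 3.999, O 1.000

C3H4O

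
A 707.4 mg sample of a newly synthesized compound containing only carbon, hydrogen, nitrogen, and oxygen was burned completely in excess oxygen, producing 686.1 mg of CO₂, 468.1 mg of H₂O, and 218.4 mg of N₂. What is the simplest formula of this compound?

C3H10N3O3

mol C = 0.6861 g CO₂ ÷ 44.009 g/mol = 0.015590 mol
mol H = 2 × 0.4681 g H₂O ÷ 18.015 g/mol = 0.051968 mol
mol N = 2 × 0.2184 g N₂ ÷ 28.014 g/mol = 0.015592 mol
mass O = 0.7074 − (0.18725 + 0.052384 + 0.21840) = 0.24937 g → mol O = 0.24937 ÷ 15.999 = 0.015586 mol
Divide by the smallest (0.015586 mol): C 1.000, H 3.334, N 1.000, O 1.000
Multiplying each by 3 gives whole numbers: C 3.00, H 10.00, N 3.00, O 3.00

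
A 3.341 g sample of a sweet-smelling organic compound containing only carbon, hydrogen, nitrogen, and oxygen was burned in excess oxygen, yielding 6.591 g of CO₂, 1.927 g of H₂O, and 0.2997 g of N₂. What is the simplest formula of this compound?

C7H10NO3

mol C = 6.591 g CO₂ ÷ 44.009 g/mol = 0.14976 mol
mol H = 2 × 1.927 g H₂O ÷ 18.015 g/mol = 0.21393 mol
mol N = 2 × 0.2997 g N₂ ÷ 28.014 g/mol = 0.021396 mol
mass O = 3.341 − (1.7988 + 0.21564 + 0.29970) = 1.0268 g → mol O = 1.0268 ÷ 15.999 = 0.064181 mol
Divide by the smallest (0.021396 mol): C 7.000, H 9.999, N 1.000, O 3.000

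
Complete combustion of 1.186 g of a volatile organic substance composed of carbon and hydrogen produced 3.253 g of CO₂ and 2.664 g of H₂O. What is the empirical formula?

CH4

mol C = 3.253 g CO₂ ÷ 44.009 g/mol = 0.073917 mol
mol H = 2 × 2.664 g H₂O ÷ 18.015 g/mol = 0.29575 mol
Divide by the smallest (0.073917 mol): C 1.000, H 4.001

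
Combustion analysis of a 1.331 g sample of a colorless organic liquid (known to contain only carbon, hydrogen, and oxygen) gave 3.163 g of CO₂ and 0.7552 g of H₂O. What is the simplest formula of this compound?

mol C = 3.163 g CO₂ ÷ 44.009 g/mol = 0.071872 mol
mol H = 2 × 0.7552 g H₂O ÷ 18.015 g/mol = 0.083841 mol
mass O = 1.331 − (0.86325 + 0.084512) = 0.38324 g → mol O = 0.38324 ÷ 15.999 = 0.023954 mol
Divide by the smallest (0.023954 mol): C 3.000, H 3.500, O 1.000
Multiplying each by 2 gives whole numbers: C 6.00, H 7.00, O 2.00

C6H7O2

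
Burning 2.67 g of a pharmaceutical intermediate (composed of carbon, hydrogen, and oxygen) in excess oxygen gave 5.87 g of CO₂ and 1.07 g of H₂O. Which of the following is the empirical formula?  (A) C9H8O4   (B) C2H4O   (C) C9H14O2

(A) C9H8O4

mol C = 5.87 g CO₂ ÷ 44.009 g/mol = 0.1334 mol
mol H = 2 × 1.07 g H₂O ÷ 18.015 g/mol = 0.1188 mol
mass O = 2.67 − (1.602 + 0.1197) = 0.9482 g → mol O = 0.9482 ÷ 15.999 = 0.05927 mol
Divide by the smallest (0.05927 mol): C 2.251, H 2.004, O 1.000
Multiplying each by 4 gives whole numbers: C 9.00, H 8.02, O 4.00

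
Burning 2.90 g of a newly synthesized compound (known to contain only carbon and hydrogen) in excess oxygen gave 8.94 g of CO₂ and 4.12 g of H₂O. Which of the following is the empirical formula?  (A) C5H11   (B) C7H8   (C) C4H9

(C) C4H9

mol C = 8.94 g CO₂ ÷ 44.009 g/mol = 0.2031 mol
mol H = 2 × 4.12 g H₂O ÷ 18.015 g/mol = 0.4574 mol
Divide by the smallest (0.2031 mol): C 1.000, H 2.252
Multiplying each by 4 gives whole numbers: C 4.00, H 9.01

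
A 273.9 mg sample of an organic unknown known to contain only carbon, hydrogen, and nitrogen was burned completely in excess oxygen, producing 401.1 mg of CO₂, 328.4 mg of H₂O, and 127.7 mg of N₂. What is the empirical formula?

mol C = 0.4011 g CO₂ ÷ 44.009 g/mol = 0.0091140 mol
mol H = 2 × 0.3284 g H₂O ÷ 18.015 g/mol = 0.036459 mol
mol N = 2 × 0.1277 g N₂ ÷ 28.014 g/mol = 0.0091169 mol
Divide by the smallest (0.0091140 mol): C 1.000, H 4.000, N 1.000

CH4N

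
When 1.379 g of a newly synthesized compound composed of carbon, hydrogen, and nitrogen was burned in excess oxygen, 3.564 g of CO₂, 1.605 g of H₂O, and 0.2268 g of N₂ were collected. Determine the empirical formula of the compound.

C5H11N

mol C = 3.564 g CO₂ ÷ 44.009 g/mol = 0.080983 mol
mol H = 2 × 1.605 g H₂O ÷ 18.015 g/mol = 0.17818 mol
mol N = 2 × 0.2268 g N₂ ÷ 28.014 g/mol = 0.016192 mol
Divide by the smallest (0.016192 mol): C 5.001, H 11.005, N 1.000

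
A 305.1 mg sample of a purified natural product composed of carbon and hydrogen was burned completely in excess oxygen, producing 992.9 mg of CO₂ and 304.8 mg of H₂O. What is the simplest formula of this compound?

C2H3

mol C = 0.9929 g CO₂ ÷ 44.009 g/mol = 0.022561 mol
mol H = 2 × 0.3048 g H₂O ÷ 18.015 g/mol = 0.033838 mol
Divide by the smallest (0.022561 mol): C 1.000, H 1.500
Multiplying each by 2 gives whole numbers: C 2.00, H 3.00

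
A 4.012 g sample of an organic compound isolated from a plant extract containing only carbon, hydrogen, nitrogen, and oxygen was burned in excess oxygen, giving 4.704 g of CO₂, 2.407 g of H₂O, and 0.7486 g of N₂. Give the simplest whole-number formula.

C2H5NO2

mol C = 4.704 g CO₂ ÷ 44.009 g/mol = 0.10689 mol
mol H = 2 × 2.407 g H₂O ÷ 18.015 g/mol = 0.26722 mol
mol N = 2 × 0.7486 g N₂ ÷ 28.014 g/mol = 0.053445 mol
mass O = 4.012 − (1.2838 + 0.26936 + 0.74860) = 1.7102 g → mol O = 1.7102 ÷ 15.999 = 0.10690 mol
Divide by the smallest (0.053445 mol): C 2.000, H 5.000, N 1.000, O 2.000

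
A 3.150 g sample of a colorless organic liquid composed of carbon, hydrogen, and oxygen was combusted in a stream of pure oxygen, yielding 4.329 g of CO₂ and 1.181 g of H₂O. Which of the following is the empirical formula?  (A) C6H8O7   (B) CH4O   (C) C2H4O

(A) C6H8O7

mol C = 4.329 g CO₂ ÷ 44.009 g/mol = 0.098366 mol
mol H = 2 × 1.181 g H₂O ÷ 18.015 g/mol = 0.13111 mol
mass O = 3.150 − (1.1815 + 0.13216) = 1.8364 g → mol O = 1.8364 ÷ 15.999 = 0.11478 mol
Divide by the smallest (0.098366 mol): C 1.000, H 1.333, O 1.167
Multiplying each by 6 gives whole numbers: C 6.00, H 8.00, O 7.00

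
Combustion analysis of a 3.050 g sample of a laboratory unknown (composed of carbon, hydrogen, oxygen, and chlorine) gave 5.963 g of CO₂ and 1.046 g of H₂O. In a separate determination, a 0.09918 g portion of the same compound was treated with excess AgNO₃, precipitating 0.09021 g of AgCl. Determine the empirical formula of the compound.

C7H6ClO2

mol C = 5.963 g CO₂ ÷ 44.009 g/mol = 0.13550 mol
mol H = 2 × 1.046 g H₂O ÷ 18.015 g/mol = 0.11613 mol
From the AgCl data: mol Cl per gram of compound = (0.09021 ÷ 143.318) ÷ 0.09918 = 0.0063464 mol/g, so in the 3.050 g combustion sample mol Cl = 0.019357 mol
mass O = 3.050 − (1.6274 + 0.11705 + 0.68619) = 0.61932 g → mol O = 0.61932 ÷ 15.999 = 0.038710 mol
Divide by the smallest (0.019357 mol): C 7.000, H 5.999, Cl 1.000, O 2.000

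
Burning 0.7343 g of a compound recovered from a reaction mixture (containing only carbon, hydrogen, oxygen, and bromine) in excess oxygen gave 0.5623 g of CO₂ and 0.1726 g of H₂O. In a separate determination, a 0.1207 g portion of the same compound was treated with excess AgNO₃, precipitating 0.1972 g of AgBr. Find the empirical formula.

C4H6Br2O

mol C = 0.5623 g CO₂ ÷ 44.009 g/mol = 0.012777 mol
mol H = 2 × 0.1726 g H₂O ÷ 18.015 g/mol = 0.019162 mol
From the AgBr data: mol Br per gram of compound = (0.1972 ÷ 187.772) ÷ 0.1207 = 0.0087010 mol/g, so in the 0.7343 g combustion sample mol Br = 0.0063891 mol
mass O = 0.7343 − (0.15346 + 0.019315 + 0.51052) = 0.051003 g → mol O = 0.051003 ÷ 15.999 = 0.0031879 mol
Divide by the smallest (0.0031879 mol): C 4.008, H 6.011, Br 2.004, O 1.000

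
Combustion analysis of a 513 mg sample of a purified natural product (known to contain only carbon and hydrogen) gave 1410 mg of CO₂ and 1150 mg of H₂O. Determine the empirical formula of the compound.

CH4

mol C = 1.41 g CO₂ ÷ 44.009 g/mol = 0.03204 mol
mol H = 2 × 1.15 g H₂O ÷ 18.015 g/mol = 0.1277 mol
Divide by the smallest (0.03204 mol): C 1.000, H 3.985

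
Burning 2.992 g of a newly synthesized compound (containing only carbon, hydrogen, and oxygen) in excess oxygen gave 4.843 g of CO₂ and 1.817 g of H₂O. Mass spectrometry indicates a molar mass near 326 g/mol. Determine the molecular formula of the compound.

mol C = 4.843 g CO₂ ÷ 44.009 g/mol = 0.11005 mol
mol H = 2 × 1.817 g H₂O ÷ 18.015 g/mol = 0.20172 mol
mass O = 2.992 − (1.3218 + 0.20333) = 1.4669 g → mol O = 1.4669 ÷ 15.999 = 0.091687 mol
Divide by the smallest (0.091687 mol): C 1.200, H 2.200, O 1.000
Multiplying each by 5 gives whole numbers: C 6.00, H 11.00, O 5.00
Empirical formula: C6H11O5
Empirical-formula mass = 163.15 g/mol; 326 ÷ 163.15 ≈ 2, so the molecular formula is C12H22O10.

C12H22O10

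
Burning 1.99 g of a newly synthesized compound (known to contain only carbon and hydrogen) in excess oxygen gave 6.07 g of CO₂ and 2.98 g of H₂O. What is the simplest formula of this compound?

C5H12

mol C = 6.07 g CO₂ ÷ 44.009 g/mol = 0.1379 mol
mol H = 2 × 2.98 g H₂O ÷ 18.015 g/mol = 0.3308 mol
Divide by the smallest (0.1379 mol): C 1.000, H 2.399
Multiplying each by 5 gives whole numbers: C 5.00, H 11.99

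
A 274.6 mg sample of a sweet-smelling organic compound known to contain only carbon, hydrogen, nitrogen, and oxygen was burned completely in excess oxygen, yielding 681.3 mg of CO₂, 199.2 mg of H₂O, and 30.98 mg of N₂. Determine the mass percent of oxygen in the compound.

12.89%

mol C = 0.6813 g CO₂ ÷ 44.009 g/mol = 0.015481 mol
mol H = 2 × 0.1992 g H₂O ÷ 18.015 g/mol = 0.022115 mol
mol N = 2 × 0.03098 g N₂ ÷ 28.014 g/mol = 0.0022118 mol
mass O = 0.2746 − (0.18594 + 0.022292 + 0.030980) = 0.035387 g → mol O = 0.035387 ÷ 15.999 = 0.0022118 mol
mass % O = 0.035387 g ÷ 0.2746 g × 100%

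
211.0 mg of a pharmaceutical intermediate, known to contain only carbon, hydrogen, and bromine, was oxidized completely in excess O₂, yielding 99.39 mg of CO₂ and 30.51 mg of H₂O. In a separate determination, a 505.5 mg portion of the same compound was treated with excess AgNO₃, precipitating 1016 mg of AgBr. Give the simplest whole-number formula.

C2H3Br2

mol C = 0.09939 g CO₂ ÷ 44.009 g/mol = 0.0022584 mol
mol H = 2 × 0.03051 g H₂O ÷ 18.015 g/mol = 0.0033872 mol
From the AgBr data: mol Br per gram of compound = (1.016 ÷ 187.772) ÷ 0.5055 = 0.010704 mol/g, so in the 0.2110 g combustion sample mol Br = 0.0022585 mol
Divide by the smallest (0.0022584 mol): C 1.000, H 1.500, Br 1.000
Multiplying each by 2 gives whole numbers: C 2.00, H 3.00, Br 2.00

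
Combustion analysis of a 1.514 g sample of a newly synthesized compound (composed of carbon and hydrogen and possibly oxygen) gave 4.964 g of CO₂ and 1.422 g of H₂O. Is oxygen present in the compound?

no

mol C = 4.964 g CO₂ ÷ 44.009 g/mol = 0.11280 mol
mol H = 2 × 1.422 g H₂O ÷ 18.015 g/mol = 0.15787 mol
C and H together account for 1.5139 g — essentially the entire 1.514 g sample — so the compound contains no oxygen.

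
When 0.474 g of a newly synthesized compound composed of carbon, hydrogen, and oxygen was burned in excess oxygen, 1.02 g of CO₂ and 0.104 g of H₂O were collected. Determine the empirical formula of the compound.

C2HO

mol C = 1.02 g CO₂ ÷ 44.009 g/mol = 0.02318 mol
mol H = 2 × 0.104 g H₂O ÷ 18.015 g/mol = 0.01155 mol
mass O = 0.474 − (0.2784 + 0.01164) = 0.1840 g → mol O = 0.1840 ÷ 15.999 = 0.01150 mol
Divide by the smallest (0.01150 mol): C 2.015, H 1.004, O 1.000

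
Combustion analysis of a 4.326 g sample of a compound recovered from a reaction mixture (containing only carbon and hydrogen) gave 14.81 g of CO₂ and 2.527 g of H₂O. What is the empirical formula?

C6H5

mol C = 14.81 g CO₂ ÷ 44.009 g/mol = 0.33652 mol
mol H = 2 × 2.527 g H₂O ÷ 18.015 g/mol = 0.28054 mol
Divide by the smallest (0.28054 mol): C 1.200, H 1.000
Multiplying each by 5 gives whole numbers: C 6.00, H 5.00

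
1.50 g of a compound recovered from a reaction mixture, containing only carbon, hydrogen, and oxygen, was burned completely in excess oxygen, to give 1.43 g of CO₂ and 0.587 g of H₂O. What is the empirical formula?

mol C = 1.43 g CO₂ ÷ 44.009 g/mol = 0.03249 mol
mol H = 2 × 0.587 g H₂O ÷ 18.015 g/mol = 0.06517 mol
mass O = 1.50 − (0.3903 + 0.06569) = 1.044 g → mol O = 1.044 ÷ 15.999 = 0.06526 mol
Divide by the smallest (0.03249 mol): C 1.000, H 2.006, O 2.008

CH2O2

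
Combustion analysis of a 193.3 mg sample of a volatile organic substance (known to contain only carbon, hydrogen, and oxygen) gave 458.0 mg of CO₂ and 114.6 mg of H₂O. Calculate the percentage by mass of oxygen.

mol C = 0.4580 g CO₂ ÷ 44.009 g/mol = 0.010407 mol
mol H = 2 × 0.1146 g H₂O ÷ 18.015 g/mol = 0.012723 mol
mass O = 0.1933 − (0.12500 + 0.012825) = 0.055477 g → mol O = 0.055477 ÷ 15.999 = 0.0034676 mol
mass % O = 0.055477 g ÷ 0.1933 g × 100%

28.70%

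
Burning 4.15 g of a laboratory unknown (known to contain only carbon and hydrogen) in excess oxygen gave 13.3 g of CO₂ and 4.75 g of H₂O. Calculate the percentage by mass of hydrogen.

12.8%

mol C = 13.3 g CO₂ ÷ 44.009 g/mol = 0.3022 mol
mol H = 2 × 4.75 g H₂O ÷ 18.015 g/mol = 0.5273 mol
mass % H = 0.5316 g ÷ 4.15 g × 100%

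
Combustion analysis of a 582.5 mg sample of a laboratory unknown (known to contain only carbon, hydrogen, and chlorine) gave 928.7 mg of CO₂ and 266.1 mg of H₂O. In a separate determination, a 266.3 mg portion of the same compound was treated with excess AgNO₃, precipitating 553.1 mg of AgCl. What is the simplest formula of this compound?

mol C = 0.9287 g CO₂ ÷ 44.009 g/mol = 0.021103 mol
mol H = 2 × 0.2661 g H₂O ÷ 18.015 g/mol = 0.029542 mol
From the AgCl data: mol Cl per gram of compound = (0.5531 ÷ 143.318) ÷ 0.2663 = 0.014492 mol/g, so in the 0.5825 g combustion sample mol Cl = 0.0084417 mol
Divide by the smallest (0.0084417 mol): C 2.500, H 3.500, Cl 1.000
Multiplying each by 2 gives whole numbers: C 5.00, H 7.00, Cl 2.00

C5H7Cl2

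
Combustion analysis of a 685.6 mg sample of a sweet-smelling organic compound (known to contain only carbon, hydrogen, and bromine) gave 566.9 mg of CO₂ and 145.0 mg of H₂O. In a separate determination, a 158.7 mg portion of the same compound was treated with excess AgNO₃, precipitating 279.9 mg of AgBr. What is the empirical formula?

mol C = 0.5669 g CO₂ ÷ 44.009 g/mol = 0.012881 mol
mol H = 2 × 0.1450 g H₂O ÷ 18.015 g/mol = 0.016098 mol
From the AgBr data: mol Br per gram of compound = (0.2799 ÷ 187.772) ÷ 0.1587 = 0.0093928 mol/g, so in the 0.6856 g combustion sample mol Br = 0.0064397 mol
Divide by the smallest (0.0064397 mol): C 2.000, H 2.500, Br 1.000
Multiplying each by 2 gives whole numbers: C 4.00, H 5.00, Br 2.00

C4H5Br2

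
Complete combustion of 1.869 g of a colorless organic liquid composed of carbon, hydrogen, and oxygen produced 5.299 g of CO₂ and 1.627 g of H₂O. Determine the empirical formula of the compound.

C8H12O

mol C = 5.299 g CO₂ ÷ 44.009 g/mol = 0.12041 mol
mol H = 2 × 1.627 g H₂O ÷ 18.015 g/mol = 0.18063 mol
mass O = 1.869 − (1.4462 + 0.18207) = 0.24072 g → mol O = 0.24072 ÷ 15.999 = 0.015046 mol
Divide by the smallest (0.015046 mol): C 8.003, H 12.005, O 1.000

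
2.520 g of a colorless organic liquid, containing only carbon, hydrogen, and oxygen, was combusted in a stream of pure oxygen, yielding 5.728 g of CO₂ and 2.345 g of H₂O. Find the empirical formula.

mol C = 5.728 g CO₂ ÷ 44.009 g/mol = 0.13016 mol
mol H = 2 × 2.345 g H₂O ÷ 18.015 g/mol = 0.26034 mol
mass O = 2.520 − (1.5633 + 0.26242) = 0.69428 g → mol O = 0.69428 ÷ 15.999 = 0.043396 mol
Divide by the smallest (0.043396 mol): C 2.999, H 5.999, O 1.000

C3H6O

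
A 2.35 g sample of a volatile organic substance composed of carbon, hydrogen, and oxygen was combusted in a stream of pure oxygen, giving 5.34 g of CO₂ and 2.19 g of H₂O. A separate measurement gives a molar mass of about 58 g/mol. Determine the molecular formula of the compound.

C3H6O

mol C = 5.34 g CO₂ ÷ 44.009 g/mol = 0.1213 mol
mol H = 2 × 2.19 g H₂O ÷ 18.015 g/mol = 0.2431 mol
mass O = 2.35 − (1.457 + 0.2451) = 0.6475 g → mol O = 0.6475 ÷ 15.999 = 0.04047 mol
Divide by the smallest (0.04047 mol): C 2.998, H 6.007, O 1.000
Empirical formula: C3H6O
Empirical-formula mass = 58.08 g/mol; 58 ÷ 58.08 ≈ 1, so the molecular formula is C3H6O.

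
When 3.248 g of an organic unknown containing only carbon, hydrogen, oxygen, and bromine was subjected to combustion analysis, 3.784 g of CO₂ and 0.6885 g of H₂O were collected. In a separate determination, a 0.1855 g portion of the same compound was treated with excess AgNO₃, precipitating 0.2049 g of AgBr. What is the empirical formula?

C9H8Br2O4

mol C = 3.784 g CO₂ ÷ 44.009 g/mol = 0.085982 mol
mol H = 2 × 0.6885 g H₂O ÷ 18.015 g/mol = 0.076436 mol
From the AgBr data: mol Br per gram of compound = (0.2049 ÷ 187.772) ÷ 0.1855 = 0.0058826 mol/g, so in the 3.248 g combustion sample mol Br = 0.019107 mol
mass O = 3.248 − (1.0327 + 0.077048 + 1.5267) = 0.61152 g → mol O = 0.61152 ÷ 15.999 = 0.038223 mol
Divide by the smallest (0.019107 mol): C 4.500, H 4.001, Br 1.000, O 2.000
Multiplying each by 2 gives whole numbers: C 9.00, H 8.00, Br 2.00, O 4.00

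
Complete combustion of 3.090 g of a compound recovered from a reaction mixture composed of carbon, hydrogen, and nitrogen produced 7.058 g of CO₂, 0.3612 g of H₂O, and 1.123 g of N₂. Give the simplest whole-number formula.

mol C = 7.058 g CO₂ ÷ 44.009 g/mol = 0.16038 mol
mol H = 2 × 0.3612 g H₂O ÷ 18.015 g/mol = 0.040100 mol
mol N = 2 × 1.123 g N₂ ÷ 28.014 g/mol = 0.080174 mol
Divide by the smallest (0.040100 mol): C 3.999, H 1.000, N 1.999

C4HN2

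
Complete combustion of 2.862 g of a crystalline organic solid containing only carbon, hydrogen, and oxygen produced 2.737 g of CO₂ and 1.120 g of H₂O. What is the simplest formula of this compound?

CH2O2

mol C = 2.737 g CO₂ ÷ 44.009 g/mol = 0.062192 mol
mol H = 2 × 1.120 g H₂O ÷ 18.015 g/mol = 0.12434 mol
mass O = 2.862 − (0.74699 + 0.12534) = 1.9897 g → mol O = 1.9897 ÷ 15.999 = 0.12436 mol
Divide by the smallest (0.062192 mol): C 1.000, H 1.999, O 2.000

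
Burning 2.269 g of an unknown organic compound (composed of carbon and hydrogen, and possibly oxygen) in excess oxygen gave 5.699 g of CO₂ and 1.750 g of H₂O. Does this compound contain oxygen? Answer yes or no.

mol C = 5.699 g CO₂ ÷ 44.009 g/mol = 0.12950 mol
mol H = 2 × 1.750 g H₂O ÷ 18.015 g/mol = 0.19428 mol
C and H account for only 1.7512 g of the 2.269 g sample; the remaining 0.51778 g must be oxygen.

yes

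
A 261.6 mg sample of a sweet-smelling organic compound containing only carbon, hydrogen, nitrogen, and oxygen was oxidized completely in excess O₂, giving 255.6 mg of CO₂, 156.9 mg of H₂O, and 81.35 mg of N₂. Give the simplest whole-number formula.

CH3NO

mol C = 0.2556 g CO₂ ÷ 44.009 g/mol = 0.0058079 mol
mol H = 2 × 0.1569 g H₂O ÷ 18.015 g/mol = 0.017419 mol
mol N = 2 × 0.08135 g N₂ ÷ 28.014 g/mol = 0.0058078 mol
mass O = 0.2616 − (0.069759 + 0.017558 + 0.081350) = 0.092933 g → mol O = 0.092933 ÷ 15.999 = 0.0058087 mol
Divide by the smallest (0.0058078 mol): C 1.000, H 2.999, N 1.000, O 1.000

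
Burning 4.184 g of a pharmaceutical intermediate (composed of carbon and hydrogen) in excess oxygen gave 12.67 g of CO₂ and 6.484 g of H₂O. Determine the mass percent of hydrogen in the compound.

17.34%

mol C = 12.67 g CO₂ ÷ 44.009 g/mol = 0.28790 mol
mol H = 2 × 6.484 g H₂O ÷ 18.015 g/mol = 0.71984 mol
mass % H = 0.72560 g ÷ 4.184 g × 100%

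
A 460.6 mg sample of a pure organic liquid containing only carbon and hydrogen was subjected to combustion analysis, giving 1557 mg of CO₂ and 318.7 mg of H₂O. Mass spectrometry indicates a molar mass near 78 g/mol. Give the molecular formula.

C6H6

mol C = 1.557 g CO₂ ÷ 44.009 g/mol = 0.035379 mol
mol H = 2 × 0.3187 g H₂O ÷ 18.015 g/mol = 0.035382 mol
Divide by the smallest (0.035379 mol): C 1.000, H 1.000
Empirical formula: CH
Empirical-formula mass = 13.02 g/mol; 78 ÷ 13.02 ≈ 6, so the molecular formula is C6H6.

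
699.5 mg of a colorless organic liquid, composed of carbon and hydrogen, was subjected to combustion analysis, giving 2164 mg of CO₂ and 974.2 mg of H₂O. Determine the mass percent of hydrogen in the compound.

mol C = 2.164 g CO₂ ÷ 44.009 g/mol = 0.049172 mol
mol H = 2 × 0.9742 g H₂O ÷ 18.015 g/mol = 0.10815 mol
mass % H = 0.10902 g ÷ 0.6995 g × 100%

15.59%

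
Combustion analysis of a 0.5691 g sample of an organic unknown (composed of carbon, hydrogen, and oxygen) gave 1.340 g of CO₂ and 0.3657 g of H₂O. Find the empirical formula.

C3H4O

mol C = 1.340 g CO₂ ÷ 44.009 g/mol = 0.030448 mol
mol H = 2 × 0.3657 g H₂O ÷ 18.015 g/mol = 0.040600 mol
mass O = 0.5691 − (0.36571 + 0.040924) = 0.16246 g → mol O = 0.16246 ÷ 15.999 = 0.010154 mol
Divide by the smallest (0.010154 mol): C 2.999, H 3.998, O 1.000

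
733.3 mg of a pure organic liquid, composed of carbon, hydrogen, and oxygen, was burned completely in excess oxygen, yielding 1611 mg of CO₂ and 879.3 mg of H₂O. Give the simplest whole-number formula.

mol C = 1.611 g CO₂ ÷ 44.009 g/mol = 0.036606 mol
mol H = 2 × 0.8793 g H₂O ÷ 18.015 g/mol = 0.097619 mol
mass O = 0.7333 − (0.43968 + 0.098400) = 0.19522 g → mol O = 0.19522 ÷ 15.999 = 0.012202 mol
Divide by the smallest (0.012202 mol): C 3.000, H 8.000, O 1.000

C3H8O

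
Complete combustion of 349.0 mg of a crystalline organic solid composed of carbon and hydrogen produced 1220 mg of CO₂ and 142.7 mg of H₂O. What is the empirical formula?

C7H4

mol C = 1.220 g CO₂ ÷ 44.009 g/mol = 0.027722 mol
mol H = 2 × 0.1427 g H₂O ÷ 18.015 g/mol = 0.015842 mol
Divide by the smallest (0.015842 mol): C 1.750, H 1.000
Multiplying each by 4 gives whole numbers: C 7.00, H 4.00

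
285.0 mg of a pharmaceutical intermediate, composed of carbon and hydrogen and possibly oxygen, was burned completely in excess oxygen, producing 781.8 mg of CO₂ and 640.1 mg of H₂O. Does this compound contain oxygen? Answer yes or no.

no

mol C = 0.7818 g CO₂ ÷ 44.009 g/mol = 0.017765 mol
mol H = 2 × 0.6401 g H₂O ÷ 18.015 g/mol = 0.071063 mol
C and H together account for 0.28500 g — essentially the entire 0.2850 g sample — so the compound contains no oxygen.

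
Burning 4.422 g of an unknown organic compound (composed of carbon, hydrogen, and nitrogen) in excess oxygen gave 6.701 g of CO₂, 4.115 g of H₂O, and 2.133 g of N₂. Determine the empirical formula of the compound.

CH3N

mol C = 6.701 g CO₂ ÷ 44.009 g/mol = 0.15226 mol
mol H = 2 × 4.115 g H₂O ÷ 18.015 g/mol = 0.45684 mol
mol N = 2 × 2.133 g N₂ ÷ 28.014 g/mol = 0.15228 mol
Divide by the smallest (0.15226 mol): C 1.000, H 3.000, N 1.000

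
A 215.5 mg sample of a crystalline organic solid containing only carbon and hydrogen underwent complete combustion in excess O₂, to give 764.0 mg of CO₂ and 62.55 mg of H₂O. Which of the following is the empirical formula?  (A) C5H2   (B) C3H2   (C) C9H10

(A) C5H2

mol C = 0.7640 g CO₂ ÷ 44.009 g/mol = 0.017360 mol
mol H = 2 × 0.06255 g H₂O ÷ 18.015 g/mol = 0.0069442 mol
Divide by the smallest (0.0069442 mol): C 2.500, H 1.000
Multiplying each by 2 gives whole numbers: C 5.00, H 2.00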